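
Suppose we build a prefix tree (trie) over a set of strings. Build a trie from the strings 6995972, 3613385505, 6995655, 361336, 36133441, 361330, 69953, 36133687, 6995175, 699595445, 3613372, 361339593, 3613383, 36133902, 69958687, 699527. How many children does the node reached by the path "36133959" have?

1

Follow the path "36133959" to its node, then look at its outgoing edges.
Characters that immediately follow "36133959" among the stored strings: {3}.
That node has 1 child edge.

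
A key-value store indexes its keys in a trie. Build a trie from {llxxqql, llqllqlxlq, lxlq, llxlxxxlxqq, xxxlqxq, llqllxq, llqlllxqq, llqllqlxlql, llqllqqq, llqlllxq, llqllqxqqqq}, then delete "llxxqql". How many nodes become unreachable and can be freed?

After clearing the end-marker at "llxxqql", prune upward until reaching a node still needed by another word.
The suffix "xqql" (4 nodes) is used only by "llxxqql"; the node for "llx" still has the child "l", so pruning stops there.
Nodes removed: 4

4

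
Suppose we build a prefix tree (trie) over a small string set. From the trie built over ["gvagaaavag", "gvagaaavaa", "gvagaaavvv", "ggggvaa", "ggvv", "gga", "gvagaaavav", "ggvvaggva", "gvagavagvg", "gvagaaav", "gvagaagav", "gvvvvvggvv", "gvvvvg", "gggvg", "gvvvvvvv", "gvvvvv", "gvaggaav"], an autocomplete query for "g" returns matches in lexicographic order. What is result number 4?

ggvv

DFS of the "g" subtree visits, in order: "gga", "ggggvaa", "gggvg", "ggvv", "ggvvaggva", "gvagaaav", "gvagaaavaa", "gvagaaavag", "gvagaaavav", "gvagaaavvv", "gvagaagav", "gvagavagvg", "gvaggaav", "gvvvvg", "gvvvvv", "gvvvvvggvv", "gvvvvvvv"
The 4th is ggvv.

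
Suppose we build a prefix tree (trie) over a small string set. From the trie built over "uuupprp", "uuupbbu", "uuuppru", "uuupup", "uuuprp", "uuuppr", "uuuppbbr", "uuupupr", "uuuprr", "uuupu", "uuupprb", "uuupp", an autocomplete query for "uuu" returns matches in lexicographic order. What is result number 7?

uuuppru

DFS of the "uuu" subtree visits, in order: "uuupbbu", "uuupp", "uuuppbbr", "uuuppr", "uuupprb", "uuupprp", "uuuppru", "uuuprp", "uuuprr", "uuupu", "uuupup", "uuupupr"
The 7th is uuuppru.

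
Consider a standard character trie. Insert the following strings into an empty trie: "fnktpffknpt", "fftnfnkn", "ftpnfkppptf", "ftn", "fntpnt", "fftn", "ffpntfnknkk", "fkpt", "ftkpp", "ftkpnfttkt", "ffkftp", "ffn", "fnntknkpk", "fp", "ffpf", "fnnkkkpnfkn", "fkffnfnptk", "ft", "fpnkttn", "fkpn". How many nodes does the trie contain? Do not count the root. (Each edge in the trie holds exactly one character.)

Trace insertions, counting only characters that open a new branch:
  "fnktpffknpt" → 11 new (f, n, k, t, p, f, f, k, n, p, t)
  "fftnfnkn" → prefix "f" already present; 7 new (f, t, n, f, n, k, n)
  "ftpnfkppptf" → prefix "f" already present; 10 new (t, p, n, f, k, p, p, p, t, f)
  "ftn" → prefix "ft" already present; 1 new (n)
  "fntpnt" → prefix "fn" already present; 4 new (t, p, n, t)
  "fftn" → prefix "fftn" already present; 0 new (none)
  "ffpntfnknkk" → prefix "ff" already present; 9 new (p, n, t, f, n, k, n, k, k)
  "fkpt" → prefix "f" already present; 3 new (k, p, t)
  "ftkpp" → prefix "ft" already present; 3 new (k, p, p)
  "ftkpnfttkt" → prefix "ftkp" already present; 6 new (n, f, t, t, k, t)
  "ffkftp" → prefix "ff" already present; 4 new (k, f, t, p)
  "ffn" → prefix "ff" already present; 1 new (n)
  "fnntknkpk" → prefix "fn" already present; 7 new (n, t, k, n, k, p, k)
  "fp" → prefix "f" already present; 1 new (p)
  "ffpf" → prefix "ffp" already present; 1 new (f)
  "fnnkkkpnfkn" → prefix "fnn" already present; 8 new (k, k, k, p, n, f, k, n)
  "fkffnfnptk" → prefix "fk" already present; 8 new (f, f, n, f, n, p, t, k)
  "ft" → prefix "ft" already present; 0 new (none)
  "fpnkttn" → prefix "fp" already present; 5 new (n, k, t, t, n)
  "fkpn" → prefix "fkp" already present; 1 new (n)
Total nodes = 11 + 7 + 10 + 1 + 4 + 0 + 9 + 3 + 3 + 6 + 4 + 1 + 7 + 1 + 1 + 8 + 8 + 0 + 5 + 1 = 90

90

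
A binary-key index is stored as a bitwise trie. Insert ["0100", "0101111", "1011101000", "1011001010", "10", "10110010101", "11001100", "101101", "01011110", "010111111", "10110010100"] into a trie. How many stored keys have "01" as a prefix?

4

Traverse to the node for "01", then collect every word in that subtree.
Matches: "0100", "0101111", "01011110", "010111111"
Count: 4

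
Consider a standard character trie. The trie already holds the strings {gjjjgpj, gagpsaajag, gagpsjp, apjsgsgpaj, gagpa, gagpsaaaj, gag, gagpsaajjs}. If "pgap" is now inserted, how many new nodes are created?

Nothing in the trie begins with "p"; the whole of "pgap" is new.
4 − 0 = 4 new nodes.

4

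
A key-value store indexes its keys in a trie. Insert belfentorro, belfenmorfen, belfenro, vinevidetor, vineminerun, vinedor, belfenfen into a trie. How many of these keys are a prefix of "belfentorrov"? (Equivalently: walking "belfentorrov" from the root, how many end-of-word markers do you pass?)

1

Check each prefix of "belfentorrov" against the stored set — each match is an end-marker on the path.
Prefixes of the query that are stored words: "belfentorro"
Count: 1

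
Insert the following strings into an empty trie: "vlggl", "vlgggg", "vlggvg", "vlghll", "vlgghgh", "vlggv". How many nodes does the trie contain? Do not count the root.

15

Insert word by word; a character creates a node only if that edge doesn't already exist:
  "vlggl" → 5 new (v, l, g, g, l)
  "vlgggg" → prefix "vlgg" already present; 2 new (g, g)
  "vlggvg" → prefix "vlgg" already present; 2 new (v, g)
  "vlghll" → prefix "vlg" already present; 3 new (h, l, l)
  "vlgghgh" → prefix "vlgg" already present; 3 new (h, g, h)
  "vlggv" → prefix "vlggv" already present; 0 new (none)
Total nodes = 5 + 2 + 2 + 3 + 3 + 0 = 15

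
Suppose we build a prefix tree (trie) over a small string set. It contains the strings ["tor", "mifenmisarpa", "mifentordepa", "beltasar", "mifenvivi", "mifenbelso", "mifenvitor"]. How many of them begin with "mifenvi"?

2

Filter for entries beginning with "mifenvi":
Matches: "mifenvitor", "mifenvivi"
Count: 2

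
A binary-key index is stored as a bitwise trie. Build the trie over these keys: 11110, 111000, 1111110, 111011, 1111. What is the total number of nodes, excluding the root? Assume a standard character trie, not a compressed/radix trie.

Trace insertions, counting only characters that open a new branch:
  "11110" → 5 new (1, 1, 1, 1, 0)
  "111000" → prefix "111" already present; 3 new (0, 0, 0)
  "1111110" → prefix "1111" already present; 3 new (1, 1, 0)
  "111011" → prefix "1110" already present; 2 new (1, 1)
  "1111" → prefix "1111" already present; 0 new (none)
Total nodes = 5 + 3 + 3 + 2 + 0 = 13

13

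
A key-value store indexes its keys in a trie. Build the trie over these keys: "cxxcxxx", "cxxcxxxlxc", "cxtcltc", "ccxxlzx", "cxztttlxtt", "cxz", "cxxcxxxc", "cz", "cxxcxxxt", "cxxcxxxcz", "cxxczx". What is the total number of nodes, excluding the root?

For each word, the new-node count is its length minus the longest prefix already in the trie:
  "cxxcxxx" → 7 new (c, x, x, c, x, x, x)
  "cxxcxxxlxc" → prefix "cxxcxxx" already present; 3 new (l, x, c)
  "cxtcltc" → prefix "cx" already present; 5 new (t, c, l, t, c)
  "ccxxlzx" → prefix "c" already present; 6 new (c, x, x, l, z, x)
  "cxztttlxtt" → prefix "cx" already present; 8 new (z, t, t, t, l, x, t, t)
  "cxz" → prefix "cxz" already present; 0 new (none)
  "cxxcxxxc" → prefix "cxxcxxx" already present; 1 new (c)
  "cz" → prefix "c" already present; 1 new (z)
  "cxxcxxxt" → prefix "cxxcxxx" already present; 1 new (t)
  "cxxcxxxcz" → prefix "cxxcxxxc" already present; 1 new (z)
  "cxxczx" → prefix "cxxc" already present; 2 new (z, x)
Total nodes = 7 + 3 + 5 + 6 + 8 + 0 + 1 + 1 + 1 + 1 + 2 = 35

35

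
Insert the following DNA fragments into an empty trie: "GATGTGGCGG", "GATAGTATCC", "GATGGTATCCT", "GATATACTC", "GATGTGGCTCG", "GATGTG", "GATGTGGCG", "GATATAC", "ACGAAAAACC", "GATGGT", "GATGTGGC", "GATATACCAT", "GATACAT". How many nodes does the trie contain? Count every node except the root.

48

Count nodes per top-level branch (shared prefixes stored once):
  'A'-branch (ACGAAAAACC): 10 nodes
  'G'-branch (GATACAT, GATAGTATCC, GATATAC, GATATACCAT, GATATACTC, GATGGT, GATGGTATCCT, GATGTG, GATGTGGC, GATGTGGCG, GATGTGGCGG, GATGTGGCTCG): 38 nodes
Sum: 48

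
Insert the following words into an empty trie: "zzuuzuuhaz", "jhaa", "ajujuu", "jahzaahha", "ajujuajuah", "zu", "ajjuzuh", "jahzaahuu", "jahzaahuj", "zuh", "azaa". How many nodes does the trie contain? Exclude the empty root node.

For each word, the new-node count is its length minus the longest prefix already in the trie:
  "zzuuzuuhaz" → 10 new (z, z, u, u, z, u, u, h, a, z)
  "jhaa" → 4 new (j, h, a, a)
  "ajujuu" → 6 new (a, j, u, j, u, u)
  "jahzaahha" → prefix "j" already present; 8 new (a, h, z, a, a, h, h, a)
  "ajujuajuah" → prefix "ajuju" already present; 5 new (a, j, u, a, h)
  "zu" → prefix "z" already present; 1 new (u)
  "ajjuzuh" → prefix "aj" already present; 5 new (j, u, z, u, h)
  "jahzaahuu" → prefix "jahzaah" already present; 2 new (u, u)
  "jahzaahuj" → prefix "jahzaahu" already present; 1 new (j)
  "zuh" → prefix "zu" already present; 1 new (h)
  "azaa" → prefix "a" already present; 3 new (z, a, a)
Total nodes = 10 + 4 + 6 + 8 + 5 + 1 + 5 + 2 + 1 + 1 + 3 = 46

46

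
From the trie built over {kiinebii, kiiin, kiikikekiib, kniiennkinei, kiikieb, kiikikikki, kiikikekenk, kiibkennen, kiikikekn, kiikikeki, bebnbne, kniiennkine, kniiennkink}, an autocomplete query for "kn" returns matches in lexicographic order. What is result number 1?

DFS of the "kn" subtree visits, in order: "kniiennkine", "kniiennkinei", "kniiennkink"
The 1st is kniiennkine.

kniiennkine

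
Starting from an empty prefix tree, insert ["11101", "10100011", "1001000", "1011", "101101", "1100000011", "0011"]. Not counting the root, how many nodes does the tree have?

32

For each word, the new-node count is its length minus the longest prefix already in the trie:
  "11101" → 5 new (1, 1, 1, 0, 1)
  "10100011" → prefix "1" already present; 7 new (0, 1, 0, 0, 0, 1, 1)
  "1001000" → prefix "10" already present; 5 new (0, 1, 0, 0, 0)
  "1011" → prefix "101" already present; 1 new (1)
  "101101" → prefix "1011" already present; 2 new (0, 1)
  "1100000011" → prefix "11" already present; 8 new (0, 0, 0, 0, 0, 0, 1, 1)
  "0011" → 4 new (0, 0, 1, 1)
Total nodes = 5 + 7 + 5 + 1 + 2 + 8 + 4 = 32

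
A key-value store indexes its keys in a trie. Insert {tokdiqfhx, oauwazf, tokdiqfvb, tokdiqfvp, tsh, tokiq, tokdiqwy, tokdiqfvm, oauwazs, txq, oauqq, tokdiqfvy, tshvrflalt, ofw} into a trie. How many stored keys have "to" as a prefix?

Walk to "to"; the words in its subtree are exactly those with that prefix.
Matches: "tokdiqfhx", "tokdiqfvb", "tokdiqfvm", "tokdiqfvp", "tokdiqfvy", "tokdiqwy", "tokiq"
Count: 7

7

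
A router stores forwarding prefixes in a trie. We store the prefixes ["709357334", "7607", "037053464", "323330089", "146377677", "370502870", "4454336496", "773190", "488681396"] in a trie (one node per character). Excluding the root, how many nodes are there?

Count nodes per top-level branch (shared prefixes stored once):
  '0'-branch (037053464): 9 nodes
  '1'-branch (146377677): 9 nodes
  '3'-branch (323330089, 370502870): 17 nodes
  '4'-branch (4454336496, 488681396): 18 nodes
  '7'-branch (709357334, 7607, 773190): 17 nodes
Sum: 70

70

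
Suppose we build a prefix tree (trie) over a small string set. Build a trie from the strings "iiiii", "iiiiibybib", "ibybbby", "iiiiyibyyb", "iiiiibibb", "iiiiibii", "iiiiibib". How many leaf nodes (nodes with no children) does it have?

A leaf is a node with no children — equivalently, the end of a word that is not a proper prefix of any other stored word.
Those words: "ibybbby", "iiiiibibb", "iiiiibii", "iiiiibybib", "iiiiyibyyb"
Leaf count: 5

5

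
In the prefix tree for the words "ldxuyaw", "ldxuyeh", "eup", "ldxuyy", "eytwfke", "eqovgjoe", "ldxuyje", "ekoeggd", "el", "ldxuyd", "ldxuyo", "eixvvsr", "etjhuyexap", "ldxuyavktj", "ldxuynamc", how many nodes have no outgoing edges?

A leaf is a node with no children — equivalently, the end of a word that is not a proper prefix of any other stored word.
Those words: "eixvvsr", "ekoeggd", "el", "eqovgjoe", "etjhuyexap", "eup", "eytwfke", "ldxuyavktj", "ldxuyaw", "ldxuyd", "ldxuyeh", "ldxuyje", "ldxuynamc", "ldxuyo", "ldxuyy"
Leaf count: 15

15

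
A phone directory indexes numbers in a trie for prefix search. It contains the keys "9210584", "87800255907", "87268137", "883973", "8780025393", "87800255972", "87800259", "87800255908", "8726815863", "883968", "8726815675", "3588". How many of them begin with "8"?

10

Filter for entries beginning with "8":
Words under "8": 87268137, 8726815675, 8726815863, 8780025393, 87800255907, 87800255908, 87800255972, 87800259, 883968, 883973
Count: 10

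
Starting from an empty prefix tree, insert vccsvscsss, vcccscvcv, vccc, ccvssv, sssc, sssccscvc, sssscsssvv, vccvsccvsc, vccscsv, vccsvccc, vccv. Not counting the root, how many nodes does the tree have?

Insert word by word; a character creates a node only if that edge doesn't already exist:
  "vccsvscsss" → 10 new (v, c, c, s, v, s, c, s, s, s)
  "vcccscvcv" → prefix "vcc" already present; 6 new (c, s, c, v, c, v)
  "vccc" → prefix "vccc" already present; 0 new (none)
  "ccvssv" → 6 new (c, c, v, s, s, v)
  "sssc" → 4 new (s, s, s, c)
  "sssccscvc" → prefix "sssc" already present; 5 new (c, s, c, v, c)
  "sssscsssvv" → prefix "sss" already present; 7 new (s, c, s, s, s, v, v)
  "vccvsccvsc" → prefix "vcc" already present; 7 new (v, s, c, c, v, s, c)
  "vccscsv" → prefix "vccs" already present; 3 new (c, s, v)
  "vccsvccc" → prefix "vccsv" already present; 3 new (c, c, c)
  "vccv" → prefix "vccv" already present; 0 new (none)
Total nodes = 10 + 6 + 0 + 6 + 4 + 5 + 7 + 7 + 3 + 3 + 0 = 51

51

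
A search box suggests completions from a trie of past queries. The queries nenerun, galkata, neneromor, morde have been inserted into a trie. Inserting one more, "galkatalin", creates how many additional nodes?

Walking "galkatalin" from the root, the first 7 characters ("galkata") follow existing edges; "l" is the first miss.
Each of the 3 remaining characters creates one node.

3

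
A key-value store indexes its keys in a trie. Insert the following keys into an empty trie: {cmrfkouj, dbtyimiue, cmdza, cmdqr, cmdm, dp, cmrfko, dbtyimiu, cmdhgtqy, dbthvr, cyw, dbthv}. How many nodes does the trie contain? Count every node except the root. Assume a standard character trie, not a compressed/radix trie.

Count nodes per top-level branch (shared prefixes stored once):
  'c'-branch (cmdhgtqy, cmdm, cmdqr, cmdza, cmrfko, cmrfkouj, cyw): 21 nodes
  'd'-branch (dbthv, dbthvr, dbtyimiu, dbtyimiue, dp): 13 nodes
Sum: 34

34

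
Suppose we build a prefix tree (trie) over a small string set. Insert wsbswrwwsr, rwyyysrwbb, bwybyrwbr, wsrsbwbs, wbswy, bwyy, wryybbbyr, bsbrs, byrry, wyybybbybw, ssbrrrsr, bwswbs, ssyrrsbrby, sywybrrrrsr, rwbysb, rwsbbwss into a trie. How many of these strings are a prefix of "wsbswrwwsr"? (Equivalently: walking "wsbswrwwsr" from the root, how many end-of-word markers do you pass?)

1

Walk "wsbswrwwsr" from the root; an end-of-word marker is hit whenever a stored word is a prefix of "wsbswrwwsr".
Prefixes of the query that are stored words: "wsbswrwwsr"
Count: 1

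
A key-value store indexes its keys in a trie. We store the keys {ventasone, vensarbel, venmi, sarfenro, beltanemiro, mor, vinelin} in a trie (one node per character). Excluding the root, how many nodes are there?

45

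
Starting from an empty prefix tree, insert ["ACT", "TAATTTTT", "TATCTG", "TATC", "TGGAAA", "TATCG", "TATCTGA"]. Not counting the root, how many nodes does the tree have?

Insert word by word; a character creates a node only if that edge doesn't already exist:
  "ACT" → 3 new (A, C, T)
  "TAATTTTT" → 8 new (T, A, A, T, T, T, T, T)
  "TATCTG" → prefix "TA" already present; 4 new (T, C, T, G)
  "TATC" → prefix "TATC" already present; 0 new (none)
  "TGGAAA" → prefix "T" already present; 5 new (G, G, A, A, A)
  "TATCG" → prefix "TATC" already present; 1 new (G)
  "TATCTGA" → prefix "TATCTG" already present; 1 new (A)
Total nodes = 3 + 8 + 4 + 0 + 5 + 1 + 1 = 22

22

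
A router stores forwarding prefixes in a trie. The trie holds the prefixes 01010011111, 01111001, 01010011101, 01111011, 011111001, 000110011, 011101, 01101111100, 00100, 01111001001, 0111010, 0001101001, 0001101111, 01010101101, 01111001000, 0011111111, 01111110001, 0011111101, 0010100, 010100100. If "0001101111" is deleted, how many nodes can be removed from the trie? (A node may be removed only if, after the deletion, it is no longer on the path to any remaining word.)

A node on "0001101111"'s path can go only if nothing else ends at it or branches off below it.
The suffix "111" (3 nodes) is used only by "0001101111"; the node for "0001101" still has the child "0", so pruning stops there.
Nodes removed: 3

3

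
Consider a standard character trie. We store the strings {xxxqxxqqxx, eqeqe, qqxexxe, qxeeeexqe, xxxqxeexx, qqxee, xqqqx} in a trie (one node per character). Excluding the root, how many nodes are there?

39

Trie structure (* marks end of a word):
(root)
├─ e
│  └─ q
│     └─ e
│        └─ q
│           └─ e *
├─ q
│  ├─ q
│  │  └─ x
│  │     └─ e
│  │        ├─ e *
│  │        └─ x
│  │           └─ x
│  │              └─ e *
│  └─ x
│     └─ e
│        └─ e
│           └─ e
│              └─ e
│                 └─ x
│                    └─ q
│                       └─ e *
└─ x
   ├─ q
   │  └─ q
   │     └─ q
   │        └─ x *
   └─ x
      └─ x
         └─ q
            └─ x
               ├─ e
               │  └─ e
               │     └─ x
               │        └─ x *
               └─ x
                  └─ q
                     └─ q
                        └─ x
                           └─ x *
Counting every labelled node above: 39.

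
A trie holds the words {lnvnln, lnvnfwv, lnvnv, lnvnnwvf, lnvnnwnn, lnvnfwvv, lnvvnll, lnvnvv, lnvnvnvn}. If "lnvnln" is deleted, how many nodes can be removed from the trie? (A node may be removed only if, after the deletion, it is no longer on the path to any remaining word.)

2

A node on "lnvnln"'s path can go only if nothing else ends at it or branches off below it.
The suffix "ln" (2 nodes) is used only by "lnvnln"; the node for "lnvn" still has the child "f", so pruning stops there.
Nodes removed: 2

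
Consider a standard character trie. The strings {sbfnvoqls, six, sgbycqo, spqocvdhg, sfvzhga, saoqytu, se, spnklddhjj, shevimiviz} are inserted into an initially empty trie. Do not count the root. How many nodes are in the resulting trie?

55

Count nodes per top-level branch (shared prefixes stored once):
  's'-branch (saoqytu, sbfnvoqls, se, sfvzhga, sgbycqo, shevimiviz, six, spnklddhjj, spqocvdhg): 55 nodes
Sum: 55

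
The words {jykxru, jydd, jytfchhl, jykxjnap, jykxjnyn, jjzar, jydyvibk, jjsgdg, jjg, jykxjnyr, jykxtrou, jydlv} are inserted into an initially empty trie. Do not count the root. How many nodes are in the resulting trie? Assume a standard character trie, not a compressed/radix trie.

Count nodes per top-level branch (shared prefixes stored once):
  'j'-branch (jjg, jjsgdg, jjzar, jydd, jydlv, jydyvibk, jykxjnap, jykxjnyn, jykxjnyr, jykxru, jykxtrou, jytfchhl): 41 nodes
Sum: 41

41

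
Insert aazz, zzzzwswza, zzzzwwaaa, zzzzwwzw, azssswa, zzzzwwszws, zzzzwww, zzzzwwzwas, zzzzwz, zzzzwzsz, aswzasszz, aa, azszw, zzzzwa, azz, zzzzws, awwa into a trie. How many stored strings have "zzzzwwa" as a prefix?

Walk to "zzzzwwa"; the words in its subtree are exactly those with that prefix.
Matches: "zzzzwwaaa"
Count: 1

1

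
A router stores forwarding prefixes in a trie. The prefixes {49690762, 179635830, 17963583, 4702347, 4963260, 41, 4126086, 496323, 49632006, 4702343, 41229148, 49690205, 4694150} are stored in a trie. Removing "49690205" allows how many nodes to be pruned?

3

After clearing the end-marker at "49690205", prune upward until reaching a node still needed by another word.
The suffix "205" (3 nodes) is used only by "49690205"; the node for "49690" still has the child "7", so pruning stops there.
Nodes removed: 3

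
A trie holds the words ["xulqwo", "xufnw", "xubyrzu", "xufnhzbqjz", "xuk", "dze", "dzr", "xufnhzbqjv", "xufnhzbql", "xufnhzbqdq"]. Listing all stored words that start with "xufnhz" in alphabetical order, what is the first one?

xufnhzbqdq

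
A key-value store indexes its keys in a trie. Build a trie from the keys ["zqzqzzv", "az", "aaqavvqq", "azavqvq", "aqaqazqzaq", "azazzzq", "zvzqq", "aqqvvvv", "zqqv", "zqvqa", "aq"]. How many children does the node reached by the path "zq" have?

3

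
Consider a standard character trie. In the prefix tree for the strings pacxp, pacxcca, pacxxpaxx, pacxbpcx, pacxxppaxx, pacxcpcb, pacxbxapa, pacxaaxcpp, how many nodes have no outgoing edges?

Leaves are exactly the stored words that no other stored word extends.
Those words: "pacxaaxcpp", "pacxbpcx", "pacxbxapa", "pacxcca", "pacxcpcb", "pacxp", "pacxxpaxx", "pacxxppaxx"
Leaf count: 8

8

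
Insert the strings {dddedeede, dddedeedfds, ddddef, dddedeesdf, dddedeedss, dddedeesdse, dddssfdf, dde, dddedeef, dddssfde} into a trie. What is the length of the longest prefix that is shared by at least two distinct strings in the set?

The deepest shared node is where two words last agree before diverging.
e.g. "dddedeesdf" and "dddedeesdse" share the prefix "dddedeesd" of length 9; no pair shares a longer one.
Longest shared-prefix length: 9

9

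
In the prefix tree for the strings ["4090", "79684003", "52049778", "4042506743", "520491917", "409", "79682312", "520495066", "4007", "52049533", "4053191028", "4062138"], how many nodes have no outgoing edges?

11

A leaf is a node with no children — equivalently, the end of a word that is not a proper prefix of any other stored word.
Those words: "4007", "4042506743", "4053191028", "4062138", "4090", "520491917", "520495066", "52049533", "52049778", "79682312", "79684003"
Leaf count: 11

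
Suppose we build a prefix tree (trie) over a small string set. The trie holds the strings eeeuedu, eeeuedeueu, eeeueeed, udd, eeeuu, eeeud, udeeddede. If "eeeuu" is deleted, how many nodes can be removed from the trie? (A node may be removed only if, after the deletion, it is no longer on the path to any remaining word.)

1

A node on "eeeuu"'s path can go only if nothing else ends at it or branches off below it.
The suffix "u" (1 node) is used only by "eeeuu"; the node for "eeeu" still has the child "e", so pruning stops there.
Nodes removed: 1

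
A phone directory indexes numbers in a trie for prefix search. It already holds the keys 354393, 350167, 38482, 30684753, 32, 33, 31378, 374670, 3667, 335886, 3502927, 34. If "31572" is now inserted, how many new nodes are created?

3

Walking "31572" from the root, the first 2 characters ("31") follow existing edges; "5" is the first miss.
So 5 − 2 = 3 new nodes.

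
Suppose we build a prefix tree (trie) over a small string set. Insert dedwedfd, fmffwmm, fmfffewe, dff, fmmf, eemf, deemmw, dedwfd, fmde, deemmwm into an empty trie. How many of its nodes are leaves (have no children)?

9

Leaves are exactly the stored words that no other stored word extends.
Those words: "dedwedfd", "dedwfd", "deemmwm", "dff", "eemf", "fmde", "fmfffewe", "fmffwmm", "fmmf"
Leaf count: 9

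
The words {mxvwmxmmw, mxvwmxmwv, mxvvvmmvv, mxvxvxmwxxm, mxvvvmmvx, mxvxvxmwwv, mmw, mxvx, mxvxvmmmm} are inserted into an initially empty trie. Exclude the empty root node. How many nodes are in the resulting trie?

34

Trie structure (* marks end of a word):
(root)
└─ m
   ├─ m
   │  └─ w *
   └─ x
      └─ v
         ├─ v
         │  └─ v
         │     └─ m
         │        └─ m
         │           └─ v
         │              ├─ v *
         │              └─ x *
         ├─ w
         │  └─ m
         │     └─ x
         │        └─ m
         │           ├─ m
         │           │  └─ w *
         │           └─ w
         │              └─ v *
         └─ x *
            └─ v
               ├─ m
               │  └─ m
               │     └─ m
               │        └─ m *
               └─ x
                  └─ m
                     └─ w
                        ├─ w
                        │  └─ v *
                        └─ x
                           └─ x
                              └─ m *
Counting every labelled node above: 34.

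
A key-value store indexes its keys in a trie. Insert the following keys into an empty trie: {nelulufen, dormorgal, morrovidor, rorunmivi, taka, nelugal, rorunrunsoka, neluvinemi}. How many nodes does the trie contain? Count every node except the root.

57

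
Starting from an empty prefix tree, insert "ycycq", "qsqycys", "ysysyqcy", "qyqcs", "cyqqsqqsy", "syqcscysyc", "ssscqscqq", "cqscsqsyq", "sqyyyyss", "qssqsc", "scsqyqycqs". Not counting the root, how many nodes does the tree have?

78

Count nodes per top-level branch (shared prefixes stored once):
  'c'-branch (cqscsqsyq, cyqqsqqsy): 17 nodes
  'q'-branch (qsqycys, qssqsc, qyqcs): 15 nodes
  's'-branch (scsqyqycqs, sqyyyyss, ssscqscqq, syqcscysyc): 34 nodes
  'y'-branch (ycycq, ysysyqcy): 12 nodes
Sum: 78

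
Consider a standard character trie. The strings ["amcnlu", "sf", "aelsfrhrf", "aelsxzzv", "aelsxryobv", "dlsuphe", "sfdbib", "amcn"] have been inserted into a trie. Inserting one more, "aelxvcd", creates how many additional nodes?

4

Walking "aelxvcd" from the root, the first 3 characters ("ael") follow existing edges; "x" is the first miss.
So 7 − 3 = 4 new nodes.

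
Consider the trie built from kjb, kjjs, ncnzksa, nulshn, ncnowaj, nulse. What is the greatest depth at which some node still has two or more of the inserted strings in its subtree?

4

The deepest shared node is where two words last agree before diverging.
"nulse" and "nulshn" agree on "nuls" (4 characters) before diverging; nothing deeper is shared.
Longest shared-prefix length: 4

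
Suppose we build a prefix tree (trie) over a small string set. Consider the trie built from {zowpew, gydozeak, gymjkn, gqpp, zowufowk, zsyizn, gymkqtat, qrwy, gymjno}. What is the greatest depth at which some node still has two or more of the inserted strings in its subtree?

4

Equivalently: take the maximum, over all pairs, of their longest common prefix length.
"gymjkn" and "gymjno" agree on "gymj" (4 characters) before diverging; nothing deeper is shared.
Longest shared-prefix length: 4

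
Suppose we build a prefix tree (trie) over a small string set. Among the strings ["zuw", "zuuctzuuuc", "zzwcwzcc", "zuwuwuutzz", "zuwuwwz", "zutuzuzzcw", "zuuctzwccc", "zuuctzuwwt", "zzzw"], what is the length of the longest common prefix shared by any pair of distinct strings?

7

The deepest shared node is where two words last agree before diverging.
e.g. "zuuctzuuuc" and "zuuctzuwwt" share the prefix "zuuctzu" of length 7; no pair shares a longer one.
Longest shared-prefix length: 7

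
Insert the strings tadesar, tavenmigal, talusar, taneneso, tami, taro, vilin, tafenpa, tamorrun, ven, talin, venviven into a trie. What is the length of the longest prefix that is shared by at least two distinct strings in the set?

3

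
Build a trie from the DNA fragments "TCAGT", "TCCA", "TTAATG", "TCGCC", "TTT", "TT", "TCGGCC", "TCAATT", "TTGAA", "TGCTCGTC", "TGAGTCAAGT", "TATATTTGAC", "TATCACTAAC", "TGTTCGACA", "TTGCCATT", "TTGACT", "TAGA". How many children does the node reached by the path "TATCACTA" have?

Walk "TATCACTA" from the root, arriving at one node.
Characters that immediately follow "TATCACTA" among the stored strings: {A}.
That node has 1 child edge.

1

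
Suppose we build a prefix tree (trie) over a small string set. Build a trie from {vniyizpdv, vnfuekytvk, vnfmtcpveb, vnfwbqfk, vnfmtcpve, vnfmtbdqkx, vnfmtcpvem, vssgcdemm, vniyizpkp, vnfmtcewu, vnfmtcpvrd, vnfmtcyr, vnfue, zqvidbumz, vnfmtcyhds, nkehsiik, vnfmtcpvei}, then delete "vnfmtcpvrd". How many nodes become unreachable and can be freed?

2

A node on "vnfmtcpvrd"'s path can go only if nothing else ends at it or branches off below it.
The suffix "rd" (2 nodes) is used only by "vnfmtcpvrd"; the node for "vnfmtcpv" still has the child "e", so pruning stops there.
Nodes removed: 2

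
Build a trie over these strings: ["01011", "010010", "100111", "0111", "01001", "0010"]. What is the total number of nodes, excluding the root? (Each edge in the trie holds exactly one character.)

Count nodes per top-level branch (shared prefixes stored once):
  '0'-branch (0010, 01001, 010010, 01011, 0111): 13 nodes
  '1'-branch (100111): 6 nodes
Sum: 19

19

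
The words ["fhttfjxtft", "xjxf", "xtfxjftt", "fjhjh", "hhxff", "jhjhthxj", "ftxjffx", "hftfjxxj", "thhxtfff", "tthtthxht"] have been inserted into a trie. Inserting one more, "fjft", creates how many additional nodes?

2

The longest prefix of "fjft" already in the trie is "fj" (length 2).
Each of the 2 remaining characters creates one node.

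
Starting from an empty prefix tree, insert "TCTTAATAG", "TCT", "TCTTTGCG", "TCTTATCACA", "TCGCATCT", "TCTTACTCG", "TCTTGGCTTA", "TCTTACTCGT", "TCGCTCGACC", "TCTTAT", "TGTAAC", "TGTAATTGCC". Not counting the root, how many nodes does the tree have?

51

For each word, the new-node count is its length minus the longest prefix already in the trie:
  "TCTTAATAG" → 9 new (T, C, T, T, A, A, T, A, G)
  "TCT" → prefix "TCT" already present; 0 new (none)
  "TCTTTGCG" → prefix "TCTT" already present; 4 new (T, G, C, G)
  "TCTTATCACA" → prefix "TCTTA" already present; 5 new (T, C, A, C, A)
  "TCGCATCT" → prefix "TC" already present; 6 new (G, C, A, T, C, T)
  "TCTTACTCG" → prefix "TCTTA" already present; 4 new (C, T, C, G)
  "TCTTGGCTTA" → prefix "TCTT" already present; 6 new (G, G, C, T, T, A)
  "TCTTACTCGT" → prefix "TCTTACTCG" already present; 1 new (T)
  "TCGCTCGACC" → prefix "TCGC" already present; 6 new (T, C, G, A, C, C)
  "TCTTAT" → prefix "TCTTAT" already present; 0 new (none)
  "TGTAAC" → prefix "T" already present; 5 new (G, T, A, A, C)
  "TGTAATTGCC" → prefix "TGTAA" already present; 5 new (T, T, G, C, C)
Total nodes = 9 + 0 + 4 + 5 + 6 + 4 + 6 + 1 + 6 + 0 + 5 + 5 = 51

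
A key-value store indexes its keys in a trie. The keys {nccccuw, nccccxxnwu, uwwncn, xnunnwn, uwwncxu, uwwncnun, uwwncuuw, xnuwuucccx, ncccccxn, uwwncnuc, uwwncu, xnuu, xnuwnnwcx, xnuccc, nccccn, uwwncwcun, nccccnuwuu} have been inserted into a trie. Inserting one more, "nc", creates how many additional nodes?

0

Every character of "nc" already lies on an existing path (it is a prefix of some stored word).
No new nodes are needed: 0.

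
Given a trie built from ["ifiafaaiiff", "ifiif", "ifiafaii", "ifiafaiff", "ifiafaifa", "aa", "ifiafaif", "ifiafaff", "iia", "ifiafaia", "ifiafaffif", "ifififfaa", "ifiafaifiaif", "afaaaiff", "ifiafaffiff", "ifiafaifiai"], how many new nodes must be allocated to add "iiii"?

"ii" is already a path in the trie; the remaining "ii" must be added.
So 4 − 2 = 2 new nodes.

2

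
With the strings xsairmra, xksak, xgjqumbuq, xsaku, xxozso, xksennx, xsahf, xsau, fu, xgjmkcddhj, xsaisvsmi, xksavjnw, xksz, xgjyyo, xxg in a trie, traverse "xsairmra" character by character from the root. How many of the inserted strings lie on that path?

Check each prefix of "xsairmra" against the stored set — each match is an end-marker on the path.
Prefixes of the query that are stored words: "xsairmra"
Count: 1

1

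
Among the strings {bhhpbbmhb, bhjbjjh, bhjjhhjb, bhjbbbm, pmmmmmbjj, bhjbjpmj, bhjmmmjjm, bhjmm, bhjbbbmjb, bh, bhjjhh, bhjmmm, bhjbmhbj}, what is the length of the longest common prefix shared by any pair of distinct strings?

7

Equivalently: take the maximum, over all pairs, of their longest common prefix length.
e.g. "bhjbbbm" and "bhjbbbmjb" share the prefix "bhjbbbm" of length 7; no pair shares a longer one.
Longest shared-prefix length: 7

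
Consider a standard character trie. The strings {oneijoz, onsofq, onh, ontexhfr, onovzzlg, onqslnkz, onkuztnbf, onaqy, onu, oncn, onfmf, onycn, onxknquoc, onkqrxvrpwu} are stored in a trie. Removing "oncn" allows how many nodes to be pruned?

After clearing the end-marker at "oncn", prune upward until reaching a node still needed by another word.
The suffix "cn" (2 nodes) is used only by "oncn"; the node for "on" still has the child "e", so pruning stops there.
Nodes removed: 2

2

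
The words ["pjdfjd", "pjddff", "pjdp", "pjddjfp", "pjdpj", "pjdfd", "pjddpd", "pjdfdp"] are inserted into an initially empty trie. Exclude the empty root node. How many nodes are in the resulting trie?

18

Insert word by word; a character creates a node only if that edge doesn't already exist:
  "pjdfjd" → 6 new (p, j, d, f, j, d)
  "pjddff" → prefix "pjd" already present; 3 new (d, f, f)
  "pjdp" → prefix "pjd" already present; 1 new (p)
  "pjddjfp" → prefix "pjdd" already present; 3 new (j, f, p)
  "pjdpj" → prefix "pjdp" already present; 1 new (j)
  "pjdfd" → prefix "pjdf" already present; 1 new (d)
  "pjddpd" → prefix "pjdd" already present; 2 new (p, d)
  "pjdfdp" → prefix "pjdfd" already present; 1 new (p)
Total nodes = 6 + 3 + 1 + 3 + 1 + 1 + 2 + 1 = 18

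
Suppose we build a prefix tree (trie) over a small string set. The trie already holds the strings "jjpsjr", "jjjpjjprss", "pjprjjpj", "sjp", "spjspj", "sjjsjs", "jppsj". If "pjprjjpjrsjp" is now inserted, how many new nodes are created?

The longest prefix of "pjprjjpjrsjp" already in the trie is "pjprjjpj" (length 8).
New nodes needed: |"pjprjjpjrsjp"| − 8 = 12 − 8 = 4.

4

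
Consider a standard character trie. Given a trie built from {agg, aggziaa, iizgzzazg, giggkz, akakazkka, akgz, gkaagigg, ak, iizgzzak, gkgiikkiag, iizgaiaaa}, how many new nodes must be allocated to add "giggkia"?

Walking "giggkia" from the root, the first 5 characters ("giggk") follow existing edges; "i" is the first miss.
Each of the 2 remaining characters creates one node.

2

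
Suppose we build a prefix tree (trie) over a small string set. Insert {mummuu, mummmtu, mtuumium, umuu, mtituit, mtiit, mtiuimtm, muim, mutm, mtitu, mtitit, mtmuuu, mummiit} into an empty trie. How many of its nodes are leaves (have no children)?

12

Leaves are exactly the stored words that no other stored word extends.
Those words: "mtiit", "mtitit", "mtituit", "mtiuimtm", "mtmuuu", "mtuumium", "muim", "mummiit", "mummmtu", "mummuu", "mutm", "umuu"
Leaf count: 12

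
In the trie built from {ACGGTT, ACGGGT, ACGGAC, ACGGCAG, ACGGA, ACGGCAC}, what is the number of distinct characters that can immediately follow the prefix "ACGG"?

The children of the "ACGG" node are the distinct next characters among strings starting with "ACGG".
Characters that immediately follow "ACGG" among the stored strings: {A, C, G, T}.
That node has 4 child edges.

4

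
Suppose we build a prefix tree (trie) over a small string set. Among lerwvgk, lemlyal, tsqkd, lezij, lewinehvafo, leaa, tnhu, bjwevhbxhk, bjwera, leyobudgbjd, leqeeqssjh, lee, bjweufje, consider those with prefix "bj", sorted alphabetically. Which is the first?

DFS of the "bj" subtree visits, in order: "bjwera", "bjweufje", "bjwevhbxhk"
Position 1: bjwera

bjwera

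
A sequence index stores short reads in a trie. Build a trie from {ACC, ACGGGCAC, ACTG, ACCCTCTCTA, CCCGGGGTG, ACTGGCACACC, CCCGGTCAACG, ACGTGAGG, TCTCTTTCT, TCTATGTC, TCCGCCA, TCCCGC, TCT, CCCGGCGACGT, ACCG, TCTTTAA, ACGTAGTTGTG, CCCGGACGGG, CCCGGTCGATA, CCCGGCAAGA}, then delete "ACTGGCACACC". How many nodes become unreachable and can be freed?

After clearing the end-marker at "ACTGGCACACC", prune upward until reaching a node still needed by another word.
The suffix "GCACACC" (7 nodes) is used only by "ACTGGCACACC"; "ACTG" is itself a stored word, so pruning stops there.
Nodes removed: 7

7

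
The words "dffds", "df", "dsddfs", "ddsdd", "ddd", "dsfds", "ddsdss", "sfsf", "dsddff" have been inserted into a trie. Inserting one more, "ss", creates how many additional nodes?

1

Walking "ss" from the root, the first 1 characters ("s") follow existing edges; "s" is the first miss.
Each of the 1 remaining characters creates one node.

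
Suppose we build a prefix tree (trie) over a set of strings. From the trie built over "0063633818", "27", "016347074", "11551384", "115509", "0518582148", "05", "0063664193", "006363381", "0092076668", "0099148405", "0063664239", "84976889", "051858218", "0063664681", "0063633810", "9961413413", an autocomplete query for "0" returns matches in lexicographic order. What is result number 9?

Filter for "0…" and sort: "006363381", "0063633810", "0063633818", "0063664193", "0063664239", "0063664681", "0092076668", "0099148405", "016347074", "05", "0518582148", "051858218"
Position 9: 016347074

016347074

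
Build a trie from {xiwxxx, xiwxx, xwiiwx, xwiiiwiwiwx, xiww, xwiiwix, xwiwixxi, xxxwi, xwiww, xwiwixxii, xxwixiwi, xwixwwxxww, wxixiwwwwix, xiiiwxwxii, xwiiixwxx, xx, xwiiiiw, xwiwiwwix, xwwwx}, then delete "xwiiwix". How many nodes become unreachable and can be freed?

2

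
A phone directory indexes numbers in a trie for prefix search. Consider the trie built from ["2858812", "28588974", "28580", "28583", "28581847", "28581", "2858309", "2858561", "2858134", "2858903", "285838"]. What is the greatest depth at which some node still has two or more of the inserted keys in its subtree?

5

Equivalently: take the maximum, over all pairs, of their longest common prefix length.
"28581" and "2858134" agree on "28581" (5 characters) before diverging; nothing deeper is shared.
Longest shared-prefix length: 5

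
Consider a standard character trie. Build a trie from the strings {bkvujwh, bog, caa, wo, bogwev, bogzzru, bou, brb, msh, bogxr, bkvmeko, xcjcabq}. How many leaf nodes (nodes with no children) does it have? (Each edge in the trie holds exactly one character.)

11

Leaves are exactly the stored words that no other stored word extends.
Those words: "bkvmeko", "bkvujwh", "bogwev", "bogxr", "bogzzru", "bou", "brb", "caa", "msh", "wo", "xcjcabq"
Leaf count: 11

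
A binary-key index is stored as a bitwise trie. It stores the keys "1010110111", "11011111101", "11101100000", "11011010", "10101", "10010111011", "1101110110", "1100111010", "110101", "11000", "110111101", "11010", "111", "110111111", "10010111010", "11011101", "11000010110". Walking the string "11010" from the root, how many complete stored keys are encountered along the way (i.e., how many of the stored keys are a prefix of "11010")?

1

Walk "11010" from the root; an end-of-word marker is hit whenever a stored word is a prefix of "11010".
Prefixes of the query that are stored words: "11010"
Count: 1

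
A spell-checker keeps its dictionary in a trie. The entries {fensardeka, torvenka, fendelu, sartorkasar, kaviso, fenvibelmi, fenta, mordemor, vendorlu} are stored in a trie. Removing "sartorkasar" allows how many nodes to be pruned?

11

A node on "sartorkasar"'s path can go only if nothing else ends at it or branches off below it.
No other word shares any prefix with "sartorkasar", so all 11 of its nodes go.
Nodes removed: 11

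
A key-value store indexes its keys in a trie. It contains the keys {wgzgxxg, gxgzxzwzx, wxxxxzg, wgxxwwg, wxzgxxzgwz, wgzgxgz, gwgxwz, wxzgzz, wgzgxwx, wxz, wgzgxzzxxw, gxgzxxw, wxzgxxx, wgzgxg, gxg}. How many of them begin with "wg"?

6

Traverse to the node for "wg", then collect every word in that subtree.
Matches: "wgxxwwg", "wgzgxg", "wgzgxgz", "wgzgxwx", "wgzgxxg", "wgzgxzzxxw"
Count: 6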